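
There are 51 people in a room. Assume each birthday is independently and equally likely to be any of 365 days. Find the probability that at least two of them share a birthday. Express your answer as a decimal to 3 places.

It's easier to compute the probability that all 51 are distinct.
P(all distinct) = 365/365 · 364/365 · ··· · 315/365 ≈ 0.026.
So the probability of at least one match is 1 − 0.026 = 0.974.

0.974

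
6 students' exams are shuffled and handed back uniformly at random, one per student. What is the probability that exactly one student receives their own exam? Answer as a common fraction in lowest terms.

Choose which one is fixed: C(6,1) = 6 ways.
The remaining 5 must have no fixed point: D(5) = 44.
P = 6·44/720 = 11/30.

11/30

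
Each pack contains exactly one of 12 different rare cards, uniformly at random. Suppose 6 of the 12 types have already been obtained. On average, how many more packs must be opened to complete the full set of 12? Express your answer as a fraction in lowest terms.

Starting from 6 distinct types, each trial gives a new one with probability (12−i)/12 when i types are held, so the wait for the next new type is 12/(12−i).
E = 12/6 + 12/5 + 12/4 + 12/3 + 12/2 + 12/1 = 147/5.

147/5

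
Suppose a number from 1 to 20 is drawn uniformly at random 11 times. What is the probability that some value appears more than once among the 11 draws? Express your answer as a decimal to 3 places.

P(all 11 different) = 20/20 · 19/20 · ··· · 10/20 ≈ 0.033.
P(at least two equal) = 1 − 0.033 = 0.967.

0.967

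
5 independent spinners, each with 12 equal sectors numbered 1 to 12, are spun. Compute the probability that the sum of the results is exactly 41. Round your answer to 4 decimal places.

There are 12^5 = 248832 equally likely outcomes.
The number of ordered 5-tuples from {1,…,12} summing to 41 is 7205.
P(sum = 41) = 7205/248832 ≈ 0.0290.

0.0290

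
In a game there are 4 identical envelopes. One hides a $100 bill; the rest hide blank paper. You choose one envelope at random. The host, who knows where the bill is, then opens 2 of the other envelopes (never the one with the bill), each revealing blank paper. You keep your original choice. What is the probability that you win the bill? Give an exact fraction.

The host can always open 2 empty envelopes regardless of your choice, so the reveals give no information about your original envelope.
P(win by staying) = 1/4.

1/4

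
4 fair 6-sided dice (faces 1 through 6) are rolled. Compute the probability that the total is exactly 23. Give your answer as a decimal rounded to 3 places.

0.003

There are 6^4 = 1296 equally likely outcomes.
The number of ordered 4-tuples from {1,…,6} summing to 23 is 4.
P(sum = 23) = 4/1296 = 1/324 ≈ 0.003.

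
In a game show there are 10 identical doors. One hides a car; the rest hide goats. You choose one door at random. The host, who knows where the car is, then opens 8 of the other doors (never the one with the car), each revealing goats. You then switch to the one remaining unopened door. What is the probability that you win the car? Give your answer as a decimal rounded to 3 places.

0.900

Your original door holds the car with probability 1/10, so the other 9 collectively hold it with probability 9/10.
The host can always find 8 empty doors to open, so the reveals don't change that 9/10; it is now spread over the 1 remaining unopened door.
P(win by switching) = (9/10) · (1/1) = 9/10 ≈ 0.900.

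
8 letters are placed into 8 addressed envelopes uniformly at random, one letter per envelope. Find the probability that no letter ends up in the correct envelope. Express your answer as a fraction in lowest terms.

2119/5760

This is the derangement probability: permutations of 8 with no fixed point.
D(8) = 8! · (1 − 1/1! + 1/2! − ··· + (−1)^8/8!) = 14833.
P = 14833/40320 = 2119/5760.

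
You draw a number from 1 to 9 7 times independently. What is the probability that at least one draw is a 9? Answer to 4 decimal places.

0.5615

P(no draw is a 9) = (8/9)^7 ≈ 0.4385.
P(at least one) = 1 − 0.4385 = 0.5615.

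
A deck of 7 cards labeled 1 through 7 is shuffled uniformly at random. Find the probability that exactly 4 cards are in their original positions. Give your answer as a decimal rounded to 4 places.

0.0139

Choose which 4 of the 7 are fixed: C(7,4) = 35 ways.
The remaining 3 must have no fixed point: D(3) = 2.
P = 35·2/5040 = 1/72 ≈ 0.0139.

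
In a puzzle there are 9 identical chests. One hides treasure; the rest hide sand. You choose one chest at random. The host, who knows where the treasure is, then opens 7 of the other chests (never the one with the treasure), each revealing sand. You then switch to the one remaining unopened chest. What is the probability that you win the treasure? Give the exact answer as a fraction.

8/9

Your original chest holds the treasure with probability 1/9, so the other 8 collectively hold it with probability 8/9.
The host can always find 7 empty chests to open, so the reveals don't change that 8/9; it is now spread over the 1 remaining unopened chest.
P(win by switching) = (8/9) · (1/1) = 8/9.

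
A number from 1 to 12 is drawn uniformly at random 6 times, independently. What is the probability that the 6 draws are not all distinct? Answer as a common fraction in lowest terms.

1343/1728

P(all 6 different) = 12/12 · 11/12 · ··· · 7/12 = 385/1728.
P(at least two equal) = 1 − 385/1728 = 1343/1728.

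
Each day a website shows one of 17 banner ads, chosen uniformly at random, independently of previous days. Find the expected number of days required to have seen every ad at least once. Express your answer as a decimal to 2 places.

58.47

After i distinct types are collected, each trial gives a new one with probability (17−i)/17, so the expected wait for the next new type is 17/(17−i).
E = 17/17 + 17/16 + 17/15 + 17/14 + 17/13 + 17/12 + 17/11 + 17/10 + 17/9 + 17/8 + 17/7 + 17/6 + 17/5 + 17/4 + 17/3 + 17/2 + 17/1 = 42142223/720720 ≈ 58.47.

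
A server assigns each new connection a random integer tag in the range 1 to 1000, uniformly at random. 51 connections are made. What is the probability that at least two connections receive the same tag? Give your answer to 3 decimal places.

It's easier to compute the probability that all 51 are distinct.
P(all distinct) = 1000/1000 · 999/1000 · ··· · 950/1000 ≈ 0.273.
So the probability of at least one match is 1 − 0.273 = 0.727.

0.727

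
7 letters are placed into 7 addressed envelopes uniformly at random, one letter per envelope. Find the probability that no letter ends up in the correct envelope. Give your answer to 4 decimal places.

This is the derangement probability: permutations of 7 with no fixed point.
D(7) = 7! · (1 − 1/1! + 1/2! − ··· + (−1)^7/7!) = 1854.
P = 1854/5040 = 103/280 ≈ 0.3679.

0.3679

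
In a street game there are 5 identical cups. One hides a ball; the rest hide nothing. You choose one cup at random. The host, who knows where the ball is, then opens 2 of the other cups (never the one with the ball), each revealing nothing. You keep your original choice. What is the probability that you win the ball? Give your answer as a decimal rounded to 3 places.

The host can always open 2 empty cups regardless of your choice, so the reveals give no information about your original cup.
P(win by staying) = 1/5 ≈ 0.200.

0.200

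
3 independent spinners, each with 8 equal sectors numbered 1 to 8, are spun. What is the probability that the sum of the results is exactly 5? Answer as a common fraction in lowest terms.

There are 8^3 = 512 equally likely outcomes.
The number of ordered 3-tuples from {1,…,8} summing to 5 is 6.
P(sum = 5) = 6/512 = 3/256.

3/256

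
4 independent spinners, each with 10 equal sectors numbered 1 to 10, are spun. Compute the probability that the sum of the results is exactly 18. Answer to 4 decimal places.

There are 10^4 = 10000 equally likely outcomes.
The number of ordered 4-tuples from {1,…,10} summing to 18 is 540.
P(sum = 18) = 540/10000 = 27/500 ≈ 0.0540.

0.0540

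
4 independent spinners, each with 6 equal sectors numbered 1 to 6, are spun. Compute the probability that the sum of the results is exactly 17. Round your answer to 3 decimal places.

0.080

There are 6^4 = 1296 equally likely outcomes.
The number of ordered 4-tuples from {1,…,6} summing to 17 is 104.
P(sum = 17) = 104/1296 = 13/162 ≈ 0.080.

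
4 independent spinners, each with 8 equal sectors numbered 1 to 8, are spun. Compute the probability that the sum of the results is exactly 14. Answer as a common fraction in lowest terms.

123/2048

There are 8^4 = 4096 equally likely outcomes.
The number of ordered 4-tuples from {1,…,8} summing to 14 is 246.
P(sum = 14) = 246/4096 = 123/2048.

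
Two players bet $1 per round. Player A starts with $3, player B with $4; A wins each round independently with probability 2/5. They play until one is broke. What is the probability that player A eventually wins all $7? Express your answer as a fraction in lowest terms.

Let r = q/p = (3/5)/(2/5) = 3/2. The recurrence P(i) = p·P(i+1) + q·P(i−1) with P(0)=0, P(7)=1 gives P(i) = (1 − r^i)/(1 − r^7).
P(3) = (1 − (3/2)^3) / (1 − (3/2)^7) = 304/2059.

304/2059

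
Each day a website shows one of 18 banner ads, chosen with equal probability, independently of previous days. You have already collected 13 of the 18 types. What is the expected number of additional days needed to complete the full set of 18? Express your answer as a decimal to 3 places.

41.100

Starting from 13 distinct types, each trial gives a new one with probability (18−i)/18 when i types are held, so the wait for the next new type is 18/(18−i).
E = 18/5 + 18/4 + 18/3 + 18/2 + 18/1 = 411/10 ≈ 41.100.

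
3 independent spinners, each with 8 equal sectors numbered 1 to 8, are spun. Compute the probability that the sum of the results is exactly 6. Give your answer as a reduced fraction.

There are 8^3 = 512 equally likely outcomes.
The number of ordered 3-tuples from {1,…,8} summing to 6 is 10.
P(sum = 6) = 10/512 = 5/256.

5/256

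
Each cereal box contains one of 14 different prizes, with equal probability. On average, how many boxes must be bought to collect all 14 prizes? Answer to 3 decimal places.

45.522

After i distinct types are collected, each trial gives a new one with probability (14−i)/14, so the expected wait for the next new type is 14/(14−i).
E = 14/14 + 14/13 + 14/12 + 14/11 + 14/10 + 14/9 + 14/8 + 14/7 + 14/6 + 14/5 + 14/4 + 14/3 + 14/2 + 14/1 = 1171733/25740 ≈ 45.522.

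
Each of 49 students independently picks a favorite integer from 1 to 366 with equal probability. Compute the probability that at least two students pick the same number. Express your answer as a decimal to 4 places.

It's easier to compute the probability that all 49 are distinct.
P(all distinct) = 366/366 · 365/366 · ··· · 318/366 ≈ 0.0346.
So the probability of at least one match is 1 − 0.0346 = 0.9654.

0.9654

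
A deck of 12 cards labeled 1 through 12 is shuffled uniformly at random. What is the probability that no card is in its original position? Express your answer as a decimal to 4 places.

This is the derangement probability: permutations of 12 with no fixed point.
D(12) = 12! · (1 − 1/1! + 1/2! − ··· + (−1)^12/12!) = 176214841.
P = 176214841/479001600 = 16019531/43545600 ≈ 0.3679.

0.3679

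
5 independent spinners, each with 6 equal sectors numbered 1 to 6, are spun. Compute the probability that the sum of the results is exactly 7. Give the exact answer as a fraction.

There are 6^5 = 7776 equally likely outcomes.
The number of ordered 5-tuples from {1,…,6} summing to 7 is 15.
P(sum = 7) = 15/7776 = 5/2592.

5/2592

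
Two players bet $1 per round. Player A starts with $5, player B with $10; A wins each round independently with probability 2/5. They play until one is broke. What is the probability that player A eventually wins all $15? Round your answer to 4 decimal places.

0.0151

Let r = q/p = (3/5)/(2/5) = 3/2. The recurrence P(i) = p·P(i+1) + q·P(i−1) with P(0)=0, P(15)=1 gives P(i) = (1 − r^i)/(1 − r^15).
P(5) = (1 − (3/2)^5) / (1 − (3/2)^15) = 1024/67849 ≈ 0.0151.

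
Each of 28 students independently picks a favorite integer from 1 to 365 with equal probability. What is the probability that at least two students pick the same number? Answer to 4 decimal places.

It's easier to compute the probability that all 28 are distinct.
P(all distinct) = 365/365 · 364/365 · ··· · 338/365 ≈ 0.3455.
So the probability of at least one match is 1 − 0.3455 = 0.6545.

0.6545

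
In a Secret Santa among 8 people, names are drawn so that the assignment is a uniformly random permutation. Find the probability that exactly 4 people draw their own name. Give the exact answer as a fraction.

1/64

Choose which 4 of the 8 are fixed: C(8,4) = 70 ways.
The remaining 4 must have no fixed point: D(4) = 9.
P = 70·9/40320 = 1/64.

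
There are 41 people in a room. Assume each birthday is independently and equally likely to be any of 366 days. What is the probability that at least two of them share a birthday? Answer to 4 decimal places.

0.9025

It's easier to compute the probability that all 41 are distinct.
P(all distinct) = 366/366 · 365/366 · ··· · 326/366 ≈ 0.0975.
So the probability of at least one match is 1 − 0.0975 = 0.9025.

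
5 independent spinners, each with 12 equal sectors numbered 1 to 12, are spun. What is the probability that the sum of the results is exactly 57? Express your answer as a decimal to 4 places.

There are 12^5 = 248832 equally likely outcomes.
The number of ordered 5-tuples from {1,…,12} summing to 57 is 35.
P(sum = 57) = 35/248832 ≈ 0.0001.

0.0001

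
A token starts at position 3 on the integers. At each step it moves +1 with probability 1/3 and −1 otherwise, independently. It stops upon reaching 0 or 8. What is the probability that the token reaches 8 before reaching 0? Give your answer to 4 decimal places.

Let r = q/p = (2/3)/(1/3) = 2. The recurrence P(i) = p·P(i+1) + q·P(i−1) with P(0)=0, P(8)=1 gives P(i) = (1 − r^i)/(1 − r^8).
P(3) = (1 − (2)^3) / (1 − (2)^8) = 7/255 ≈ 0.0275.

0.0275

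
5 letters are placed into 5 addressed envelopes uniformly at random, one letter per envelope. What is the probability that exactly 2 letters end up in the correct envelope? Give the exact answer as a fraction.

1/6

Choose which 2 of the 5 are fixed: C(5,2) = 10 ways.
The remaining 3 must have no fixed point: D(3) = 2.
P = 10·2/120 = 1/6.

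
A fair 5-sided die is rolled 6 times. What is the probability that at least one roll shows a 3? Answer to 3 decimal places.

P(no roll shows a 3) = (4/5)^6 ≈ 0.262.
P(at least one) = 1 − 0.262 = 0.738.

0.738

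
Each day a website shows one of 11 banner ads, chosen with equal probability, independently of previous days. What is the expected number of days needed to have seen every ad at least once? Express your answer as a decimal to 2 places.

33.22

After i distinct types are collected, each trial gives a new one with probability (11−i)/11, so the expected wait for the next new type is 11/(11−i).
E = 11/11 + 11/10 + 11/9 + 11/8 + 11/7 + 11/6 + 11/5 + 11/4 + 11/3 + 11/2 + 11/1 = 83711/2520 ≈ 33.22.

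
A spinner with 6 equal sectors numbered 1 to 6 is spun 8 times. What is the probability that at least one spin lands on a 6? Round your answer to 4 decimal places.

0.7674

P(no spin lands on a 6) = (5/6)^8 ≈ 0.2326.
P(at least one) = 1 − 0.2326 = 0.7674.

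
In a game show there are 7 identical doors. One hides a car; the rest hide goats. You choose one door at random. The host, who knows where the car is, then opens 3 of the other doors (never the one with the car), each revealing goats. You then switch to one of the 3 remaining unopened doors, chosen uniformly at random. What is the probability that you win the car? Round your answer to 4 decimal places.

Your original door holds the car with probability 1/7, so the other 6 collectively hold it with probability 6/7.
The host can always find 3 empty doors to open, so the reveals don't change that 6/7; it is now spread over the 3 remaining unopened doors.
P(win by switching) = (6/7) · (1/3) = 2/7 ≈ 0.2857.

0.2857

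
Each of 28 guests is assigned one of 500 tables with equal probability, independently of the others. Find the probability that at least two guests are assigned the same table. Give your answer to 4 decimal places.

It's easier to compute the probability that all 28 are distinct.
P(all distinct) = 500/500 · 499/500 · ··· · 473/500 ≈ 0.4629.
So the probability of at least one match is 1 − 0.4629 = 0.5371.

0.5371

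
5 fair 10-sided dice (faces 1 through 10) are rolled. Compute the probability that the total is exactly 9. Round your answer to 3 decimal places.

0.001

There are 10^5 = 100000 equally likely outcomes.
The number of ordered 5-tuples from {1,…,10} summing to 9 is 70.
P(sum = 9) = 70/100000 = 7/10000 ≈ 0.001.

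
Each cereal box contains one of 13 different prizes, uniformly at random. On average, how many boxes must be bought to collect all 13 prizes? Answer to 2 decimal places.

After i distinct types are collected, each trial gives a new one with probability (13−i)/13, so the expected wait for the next new type is 13/(13−i).
E = 13/13 + 13/12 + 13/11 + 13/10 + 13/9 + 13/8 + 13/7 + 13/6 + 13/5 + 13/4 + 13/3 + 13/2 + 13/1 = 1145993/27720 ≈ 41.34.

41.34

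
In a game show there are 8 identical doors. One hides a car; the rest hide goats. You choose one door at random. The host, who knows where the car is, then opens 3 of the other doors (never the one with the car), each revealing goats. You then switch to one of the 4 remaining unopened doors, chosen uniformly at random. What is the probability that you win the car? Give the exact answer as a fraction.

7/32

Your original door holds the car with probability 1/8, so the other 7 collectively hold it with probability 7/8.
The host can always find 3 empty doors to open, so the reveals don't change that 7/8; it is now spread over the 4 remaining unopened doors.
P(win by switching) = (7/8) · (1/4) = 7/32.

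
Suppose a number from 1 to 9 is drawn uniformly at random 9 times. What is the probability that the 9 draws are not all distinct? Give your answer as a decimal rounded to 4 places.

P(all 9 different) = 9/9 · 8/9 · ··· · 1/9 ≈ 0.0009.
P(at least two equal) = 1 − 0.0009 = 0.9991.

0.9991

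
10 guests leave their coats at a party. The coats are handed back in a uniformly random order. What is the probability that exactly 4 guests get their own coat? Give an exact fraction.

Choose which 4 of the 10 are fixed: C(10,4) = 210 ways.
The remaining 6 must have no fixed point: D(6) = 265.
P = 210·265/3628800 = 53/3456.

53/3456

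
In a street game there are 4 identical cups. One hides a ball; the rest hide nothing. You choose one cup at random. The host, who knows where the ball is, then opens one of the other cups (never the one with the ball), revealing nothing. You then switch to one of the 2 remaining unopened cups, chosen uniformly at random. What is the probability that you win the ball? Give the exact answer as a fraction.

3/8

Your original cup holds the ball with probability 1/4, so the other 3 collectively hold it with probability 3/4.
The host can always find an empty cup to open, so this doesn't change that 3/4; it is now spread over the 2 remaining unopened cups.
P(win by switching) = (3/4) · (1/2) = 3/8.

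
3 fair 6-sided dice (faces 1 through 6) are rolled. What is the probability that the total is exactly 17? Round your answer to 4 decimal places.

0.0139

There are 6^3 = 216 equally likely outcomes.
The number of ordered 3-tuples from {1,…,6} summing to 17 is 3.
P(sum = 17) = 3/216 = 1/72 ≈ 0.0139.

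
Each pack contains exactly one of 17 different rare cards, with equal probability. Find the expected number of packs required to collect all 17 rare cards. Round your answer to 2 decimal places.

58.47

After i distinct types are collected, each trial gives a new one with probability (17−i)/17, so the expected wait for the next new type is 17/(17−i).
E = 17/17 + 17/16 + 17/15 + 17/14 + 17/13 + 17/12 + 17/11 + 17/10 + 17/9 + 17/8 + 17/7 + 17/6 + 17/5 + 17/4 + 17/3 + 17/2 + 17/1 = 42142223/720720 ≈ 58.47.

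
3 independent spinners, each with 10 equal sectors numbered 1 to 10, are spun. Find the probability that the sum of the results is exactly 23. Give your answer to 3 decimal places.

There are 10^3 = 1000 equally likely outcomes.
The number of ordered 3-tuples from {1,…,10} summing to 23 is 36.
P(sum = 23) = 36/1000 = 9/250 ≈ 0.036.

0.036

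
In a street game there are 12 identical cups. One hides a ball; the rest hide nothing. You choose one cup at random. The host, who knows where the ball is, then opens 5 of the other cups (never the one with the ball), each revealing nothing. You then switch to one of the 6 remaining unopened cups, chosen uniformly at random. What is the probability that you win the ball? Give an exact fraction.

11/72

Your original cup holds the ball with probability 1/12, so the other 11 collectively hold it with probability 11/12.
The host can always find 5 empty cups to open, so the reveals don't change that 11/12; it is now spread over the 6 remaining unopened cups.
P(win by switching) = (11/12) · (1/6) = 11/72.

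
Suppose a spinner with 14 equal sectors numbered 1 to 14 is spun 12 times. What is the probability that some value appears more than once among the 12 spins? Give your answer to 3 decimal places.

P(all 12 different) = 14/14 · 13/14 · ··· · 3/14 ≈ 0.001.
P(at least two equal) = 1 − 0.001 = 0.999.

0.999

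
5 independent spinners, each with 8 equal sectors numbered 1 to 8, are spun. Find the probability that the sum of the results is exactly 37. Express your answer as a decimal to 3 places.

0.001

There are 8^5 = 32768 equally likely outcomes.
The number of ordered 5-tuples from {1,…,8} summing to 37 is 35.
P(sum = 37) = 35/32768 ≈ 0.001.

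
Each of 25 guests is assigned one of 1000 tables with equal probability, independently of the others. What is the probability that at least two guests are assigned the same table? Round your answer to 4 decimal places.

It's easier to compute the probability that all 25 are distinct.
P(all distinct) = 1000/1000 · 999/1000 · ··· · 976/1000 ≈ 0.7390.
So the probability of at least one match is 1 − 0.7390 = 0.2610.

0.2610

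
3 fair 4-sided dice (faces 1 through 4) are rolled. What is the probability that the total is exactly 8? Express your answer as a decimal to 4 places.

There are 4^3 = 64 equally likely outcomes.
The number of ordered 3-tuples from {1,…,4} summing to 8 is 12.
P(sum = 8) = 12/64 = 3/16 ≈ 0.1875.

0.1875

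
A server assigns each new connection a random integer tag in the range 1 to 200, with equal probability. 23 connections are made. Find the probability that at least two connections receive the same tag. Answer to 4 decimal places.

It's easier to compute the probability that all 23 are distinct.
P(all distinct) = 200/200 · 199/200 · ··· · 178/200 ≈ 0.2684.
So the probability of at least one match is 1 − 0.2684 = 0.7316.

0.7316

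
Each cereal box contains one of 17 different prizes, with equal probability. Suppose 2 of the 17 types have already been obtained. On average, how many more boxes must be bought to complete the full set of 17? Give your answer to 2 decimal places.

56.41

Starting from 2 distinct types, each trial gives a new one with probability (17−i)/17 when i types are held, so the wait for the next new type is 17/(17−i).
E = 17/15 + 17/14 + 17/13 + 17/12 + 17/11 + 17/10 + 17/9 + 17/8 + 17/7 + 17/6 + 17/5 + 17/4 + 17/3 + 17/2 + 17/1 = 20327869/360360 ≈ 56.41.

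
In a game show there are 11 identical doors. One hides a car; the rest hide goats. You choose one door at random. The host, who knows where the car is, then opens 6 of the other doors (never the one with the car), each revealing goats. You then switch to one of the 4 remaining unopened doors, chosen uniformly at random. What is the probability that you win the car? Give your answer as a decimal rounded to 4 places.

0.2273

Your original door holds the car with probability 1/11, so the other 10 collectively hold it with probability 10/11.
The host can always find 6 empty doors to open, so the reveals don't change that 10/11; it is now spread over the 4 remaining unopened doors.
P(win by switching) = (10/11) · (1/4) = 5/22 ≈ 0.2273.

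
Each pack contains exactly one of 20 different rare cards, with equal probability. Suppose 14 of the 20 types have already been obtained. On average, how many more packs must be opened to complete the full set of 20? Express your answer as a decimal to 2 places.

Starting from 14 distinct types, each trial gives a new one with probability (20−i)/20 when i types are held, so the wait for the next new type is 20/(20−i).
E = 20/6 + 20/5 + 20/4 + 20/3 + 20/2 + 20/1 = 49 ≈ 49.00.

49.00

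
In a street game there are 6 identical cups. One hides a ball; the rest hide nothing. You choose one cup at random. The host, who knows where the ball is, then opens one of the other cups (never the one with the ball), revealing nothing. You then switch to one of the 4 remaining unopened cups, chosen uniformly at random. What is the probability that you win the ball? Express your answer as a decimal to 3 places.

0.208

Your original cup holds the ball with probability 1/6, so the other 5 collectively hold it with probability 5/6.
The host can always find an empty cup to open, so this doesn't change that 5/6; it is now spread over the 4 remaining unopened cups.
P(win by switching) = (5/6) · (1/4) = 5/24 ≈ 0.208.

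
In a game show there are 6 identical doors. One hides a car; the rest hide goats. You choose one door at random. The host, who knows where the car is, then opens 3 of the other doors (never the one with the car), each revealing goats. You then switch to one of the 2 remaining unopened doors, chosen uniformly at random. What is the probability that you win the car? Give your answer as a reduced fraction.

5/12

Your original door holds the car with probability 1/6, so the other 5 collectively hold it with probability 5/6.
The host can always find 3 empty doors to open, so the reveals don't change that 5/6; it is now spread over the 2 remaining unopened doors.
P(win by switching) = (5/6) · (1/2) = 5/12.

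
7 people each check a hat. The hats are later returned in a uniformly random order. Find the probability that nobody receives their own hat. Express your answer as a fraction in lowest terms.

This is the derangement probability: permutations of 7 with no fixed point.
D(7) = 7! · (1 − 1/1! + 1/2! − ··· + (−1)^7/7!) = 1854.
P = 1854/5040 = 103/280.

103/280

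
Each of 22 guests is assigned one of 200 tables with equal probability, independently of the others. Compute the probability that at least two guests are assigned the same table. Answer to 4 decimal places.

It's easier to compute the probability that all 22 are distinct.
P(all distinct) = 200/200 · 199/200 · ··· · 179/200 ≈ 0.3016.
So the probability of at least one match is 1 − 0.3016 = 0.6984.

0.6984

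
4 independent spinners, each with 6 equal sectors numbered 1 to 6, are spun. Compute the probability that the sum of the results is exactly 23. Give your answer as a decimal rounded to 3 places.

0.003

There are 6^4 = 1296 equally likely outcomes.
The number of ordered 4-tuples from {1,…,6} summing to 23 is 4.
P(sum = 23) = 4/1296 = 1/324 ≈ 0.003.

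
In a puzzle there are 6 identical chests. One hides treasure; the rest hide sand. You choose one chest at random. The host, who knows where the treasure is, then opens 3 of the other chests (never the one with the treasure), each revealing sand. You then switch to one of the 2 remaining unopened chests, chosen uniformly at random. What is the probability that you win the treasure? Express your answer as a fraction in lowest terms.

5/12

Your original chest holds the treasure with probability 1/6, so the other 5 collectively hold it with probability 5/6.
The host can always find 3 empty chests to open, so the reveals don't change that 5/6; it is now spread over the 2 remaining unopened chests.
P(win by switching) = (5/6) · (1/2) = 5/12.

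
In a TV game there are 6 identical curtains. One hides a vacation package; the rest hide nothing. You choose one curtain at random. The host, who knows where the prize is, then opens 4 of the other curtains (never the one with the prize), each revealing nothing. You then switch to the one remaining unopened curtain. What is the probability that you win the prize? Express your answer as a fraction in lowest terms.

Your original curtain holds the prize with probability 1/6, so the other 5 collectively hold it with probability 5/6.
The host can always find 4 empty curtains to open, so the reveals don't change that 5/6; it is now spread over the 1 remaining unopened curtain.
P(win by switching) = (5/6) · (1/1) = 5/6.

5/6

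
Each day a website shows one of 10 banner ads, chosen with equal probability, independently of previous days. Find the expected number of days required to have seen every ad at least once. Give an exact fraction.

7381/252

After i distinct types are collected, each trial gives a new one with probability (10−i)/10, so the expected wait for the next new type is 10/(10−i).
E = 10/10 + 10/9 + 10/8 + 10/7 + 10/6 + 10/5 + 10/4 + 10/3 + 10/2 + 10/1 = 7381/252.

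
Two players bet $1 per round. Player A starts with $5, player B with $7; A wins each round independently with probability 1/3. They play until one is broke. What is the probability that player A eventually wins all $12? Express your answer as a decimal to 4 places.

0.0076

Let r = q/p = (2/3)/(1/3) = 2. The recurrence P(i) = p·P(i+1) + q·P(i−1) with P(0)=0, P(12)=1 gives P(i) = (1 − r^i)/(1 − r^12).
P(5) = (1 − (2)^5) / (1 − (2)^12) = 31/4095 ≈ 0.0076.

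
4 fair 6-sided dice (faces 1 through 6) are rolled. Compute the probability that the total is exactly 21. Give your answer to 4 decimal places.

0.0154

There are 6^4 = 1296 equally likely outcomes.
The number of ordered 4-tuples from {1,…,6} summing to 21 is 20.
P(sum = 21) = 20/1296 = 5/324 ≈ 0.0154.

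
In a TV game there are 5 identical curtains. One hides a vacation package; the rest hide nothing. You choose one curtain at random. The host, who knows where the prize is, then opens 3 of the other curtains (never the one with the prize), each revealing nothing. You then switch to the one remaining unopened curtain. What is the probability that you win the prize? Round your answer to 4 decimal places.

0.8000

Your original curtain holds the prize with probability 1/5, so the other 4 collectively hold it with probability 4/5.
The host can always find 3 empty curtains to open, so the reveals don't change that 4/5; it is now spread over the 1 remaining unopened curtain.
P(win by switching) = (4/5) · (1/1) = 4/5 ≈ 0.8000.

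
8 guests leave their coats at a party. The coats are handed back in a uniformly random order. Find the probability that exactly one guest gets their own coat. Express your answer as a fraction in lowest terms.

Choose which one is fixed: C(8,1) = 8 ways.
The remaining 7 must have no fixed point: D(7) = 1854.
P = 8·1854/40320 = 103/280.

103/280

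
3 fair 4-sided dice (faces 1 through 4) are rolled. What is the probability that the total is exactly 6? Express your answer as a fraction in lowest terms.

There are 4^3 = 64 equally likely outcomes.
The number of ordered 3-tuples from {1,…,4} summing to 6 is 10.
P(sum = 6) = 10/64 = 5/32.

5/32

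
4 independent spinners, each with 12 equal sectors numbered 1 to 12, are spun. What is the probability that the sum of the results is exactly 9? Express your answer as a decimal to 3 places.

There are 12^4 = 20736 equally likely outcomes.
The number of ordered 4-tuples from {1,…,12} summing to 9 is 56.
P(sum = 9) = 56/20736 = 7/2592 ≈ 0.003.

0.003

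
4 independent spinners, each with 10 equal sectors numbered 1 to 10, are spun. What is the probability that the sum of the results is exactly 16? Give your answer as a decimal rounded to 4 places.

There are 10^4 = 10000 equally likely outcomes.
The number of ordered 4-tuples from {1,…,10} summing to 16 is 415.
P(sum = 16) = 415/10000 = 83/2000 ≈ 0.0415.

0.0415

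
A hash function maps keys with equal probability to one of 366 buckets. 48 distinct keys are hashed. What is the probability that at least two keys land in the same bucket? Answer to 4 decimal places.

0.9602

It's easier to compute the probability that all 48 are distinct.
P(all distinct) = 366/366 · 365/366 · ··· · 319/366 ≈ 0.0398.
So the probability of at least one match is 1 − 0.0398 = 0.9602.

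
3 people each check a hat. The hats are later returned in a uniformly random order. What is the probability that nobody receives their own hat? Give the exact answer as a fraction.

This is the derangement probability: permutations of 3 with no fixed point.
D(3) = 3! · (1 − 1/1! + 1/2! − ··· + (−1)^3/3!) = 2.
P = 2/6 = 1/3.

1/3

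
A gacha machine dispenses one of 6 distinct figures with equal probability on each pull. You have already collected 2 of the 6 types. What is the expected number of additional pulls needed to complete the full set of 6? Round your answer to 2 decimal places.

Starting from 2 distinct types, each trial gives a new one with probability (6−i)/6 when i types are held, so the wait for the next new type is 6/(6−i).
E = 6/4 + 6/3 + 6/2 + 6/1 = 25/2 ≈ 12.50.

12.50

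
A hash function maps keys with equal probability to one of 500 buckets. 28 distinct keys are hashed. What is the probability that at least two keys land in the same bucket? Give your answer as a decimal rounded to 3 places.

0.537

It's easier to compute the probability that all 28 are distinct.
P(all distinct) = 500/500 · 499/500 · ··· · 473/500 ≈ 0.463.
So the probability of at least one match is 1 − 0.463 = 0.537.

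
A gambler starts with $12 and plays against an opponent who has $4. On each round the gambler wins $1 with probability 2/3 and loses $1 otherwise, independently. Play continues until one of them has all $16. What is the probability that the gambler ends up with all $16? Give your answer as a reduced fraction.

4368/4369

Let r = q/p = (1/3)/(2/3) = 1/2. The recurrence P(i) = p·P(i+1) + q·P(i−1) with P(0)=0, P(16)=1 gives P(i) = (1 − r^i)/(1 − r^16).
P(12) = (1 − (1/2)^12) / (1 − (1/2)^16) = 4368/4369.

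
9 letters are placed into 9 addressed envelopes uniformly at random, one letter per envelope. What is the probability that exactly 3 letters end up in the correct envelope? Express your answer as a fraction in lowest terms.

53/864

Choose which 3 of the 9 are fixed: C(9,3) = 84 ways.
The remaining 6 must have no fixed point: D(6) = 265.
P = 84·265/362880 = 53/864.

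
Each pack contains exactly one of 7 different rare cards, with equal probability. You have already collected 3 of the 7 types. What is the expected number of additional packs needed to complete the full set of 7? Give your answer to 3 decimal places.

Starting from 3 distinct types, each trial gives a new one with probability (7−i)/7 when i types are held, so the wait for the next new type is 7/(7−i).
E = 7/4 + 7/3 + 7/2 + 7/1 = 175/12 ≈ 14.583.

14.583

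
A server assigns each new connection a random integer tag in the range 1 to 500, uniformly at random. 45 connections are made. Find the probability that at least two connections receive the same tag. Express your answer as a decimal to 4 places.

It's easier to compute the probability that all 45 are distinct.
P(all distinct) = 500/500 · 499/500 · ··· · 456/500 ≈ 0.1298.
So the probability of at least one match is 1 − 0.1298 = 0.8702.

0.8702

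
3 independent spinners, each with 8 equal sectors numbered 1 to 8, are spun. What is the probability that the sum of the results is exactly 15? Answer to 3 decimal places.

0.090

There are 8^3 = 512 equally likely outcomes.
The number of ordered 3-tuples from {1,…,8} summing to 15 is 46.
P(sum = 15) = 46/512 = 23/256 ≈ 0.090.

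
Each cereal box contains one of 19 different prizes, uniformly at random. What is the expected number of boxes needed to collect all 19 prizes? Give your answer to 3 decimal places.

67.407

After i distinct types are collected, each trial gives a new one with probability (19−i)/19, so the expected wait for the next new type is 19/(19−i).
E = 19/19 + 19/18 + 19/17 + 19/16 + 19/15 + 19/14 + 19/13 + 19/12 + 19/11 + 19/10 + 19/9 + 19/8 + 19/7 + 19/6 + 19/5 + 19/4 + 19/3 + 19/2 + 19/1 = 275295799/4084080 ≈ 67.407.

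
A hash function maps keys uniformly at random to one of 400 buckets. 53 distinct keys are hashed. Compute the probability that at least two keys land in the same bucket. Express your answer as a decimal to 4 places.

It's easier to compute the probability that all 53 are distinct.
P(all distinct) = 400/400 · 399/400 · ··· · 348/400 ≈ 0.0271.
So the probability of at least one match is 1 − 0.0271 = 0.9729.

0.9729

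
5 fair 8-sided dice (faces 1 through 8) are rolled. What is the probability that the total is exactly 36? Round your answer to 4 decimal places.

There are 8^5 = 32768 equally likely outcomes.
The number of ordered 5-tuples from {1,…,8} summing to 36 is 70.
P(sum = 36) = 70/32768 = 35/16384 ≈ 0.0021.

0.0021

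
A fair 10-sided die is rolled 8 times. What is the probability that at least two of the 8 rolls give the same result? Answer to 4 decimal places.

0.9819

P(all 8 different) = 10/10 · 9/10 · ··· · 3/10 ≈ 0.0181.
P(at least two equal) = 1 − 0.0181 = 0.9819.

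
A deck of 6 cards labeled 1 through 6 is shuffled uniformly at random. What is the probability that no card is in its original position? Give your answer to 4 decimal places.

This is the derangement probability: permutations of 6 with no fixed point.
D(6) = 6! · (1 − 1/1! + 1/2! − ··· + (−1)^6/6!) = 265.
P = 265/720 = 53/144 ≈ 0.3681.

0.3681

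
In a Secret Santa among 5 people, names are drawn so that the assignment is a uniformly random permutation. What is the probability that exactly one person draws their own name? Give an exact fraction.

3/8

Choose which one is fixed: C(5,1) = 5 ways.
The remaining 4 must have no fixed point: D(4) = 9.
P = 5·9/120 = 3/8.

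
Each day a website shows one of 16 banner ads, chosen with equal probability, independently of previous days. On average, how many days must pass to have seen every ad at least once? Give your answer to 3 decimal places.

After i distinct types are collected, each trial gives a new one with probability (16−i)/16, so the expected wait for the next new type is 16/(16−i).
E = 16/16 + 16/15 + 16/14 + 16/13 + 16/12 + 16/11 + 16/10 + 16/9 + 16/8 + 16/7 + 16/6 + 16/5 + 16/4 + 16/3 + 16/2 + 16/1 = 2436559/45045 ≈ 54.092.

54.092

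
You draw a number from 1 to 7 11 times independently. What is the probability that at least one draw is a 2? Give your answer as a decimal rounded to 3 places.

0.817

P(no draw is a 2) = (6/7)^11 ≈ 0.183.
P(at least one) = 1 − 0.183 = 0.817.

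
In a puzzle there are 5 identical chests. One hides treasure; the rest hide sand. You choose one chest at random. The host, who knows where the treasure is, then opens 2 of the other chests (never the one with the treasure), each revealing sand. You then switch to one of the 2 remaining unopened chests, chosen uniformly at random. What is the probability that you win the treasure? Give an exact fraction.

2/5

Your original chest holds the treasure with probability 1/5, so the other 4 collectively hold it with probability 4/5.
The host can always find 2 empty chests to open, so the reveals don't change that 4/5; it is now spread over the 2 remaining unopened chests.
P(win by switching) = (4/5) · (1/2) = 2/5.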